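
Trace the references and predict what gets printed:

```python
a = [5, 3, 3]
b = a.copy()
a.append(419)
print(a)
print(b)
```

Key concept: list.copy() creates independent copy.
Step by step:
`a = [5, 3, 3]` → a = [5, 3, 3]
`b = a.copy()` → b = [5, 3, 3]
`a.append(419)` → a = [5, 3, 3, 419]
`print(a)` → prints [5, 3, 3, 419]
`print(b)` → prints [5, 3, 3]

Answer:
[5, 3, 3, 419]
[5, 3, 3]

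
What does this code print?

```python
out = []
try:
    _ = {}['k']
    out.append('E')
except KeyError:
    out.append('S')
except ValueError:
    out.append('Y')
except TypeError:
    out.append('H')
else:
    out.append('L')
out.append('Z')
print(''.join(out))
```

Execution trace: 'S' (except KeyError) → 'Z' (after the try/except). Output: SZ

Answer: SZ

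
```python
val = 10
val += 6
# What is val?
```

Trace:
`val = 10` → val = 10
`val += 6` → val = 16
So val = 16

Answer: 16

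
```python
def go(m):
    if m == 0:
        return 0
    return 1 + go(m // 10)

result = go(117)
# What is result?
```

Count of digits of 117: 3

Answer: 3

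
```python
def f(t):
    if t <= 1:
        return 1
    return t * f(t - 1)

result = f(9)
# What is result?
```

f(9) = 9 * 8 * 7 * 6 * 5 * 4 * 3 * 2 * 1 = 362880

Answer: 362880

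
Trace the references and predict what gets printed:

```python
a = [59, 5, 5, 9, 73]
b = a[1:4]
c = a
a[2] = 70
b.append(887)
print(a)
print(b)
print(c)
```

Key concept: slice vs alias.
Step by step:
`a = [59, 5, 5, 9, 73]` → a = [59, 5, 5, 9, 73]
`b = a[1:4]` → b = [5, 5, 9]
`c = a` → c = [59, 5, 5, 9, 73] (same object as a)
`a[2] = 70` → a = [59, 5, 70, 9, 73] (same object as c); c = [59, 5, 70, 9, 73] (same object as a)
`b.append(887)` → b = [5, 5, 9, 887]
`print(a)` → prints [59, 5, 70, 9, 73]
`print(b)` → prints [5, 5, 9, 887]
`print(c)` → prints [59, 5, 70, 9, 73]

Answer:
[59, 5, 70, 9, 73]
[5, 5, 9, 887]
[59, 5, 70, 9, 73]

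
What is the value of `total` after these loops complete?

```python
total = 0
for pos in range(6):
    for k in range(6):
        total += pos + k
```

Sum of all pos+k for pos,k in 6x6
`total` takes the values: 0 → 1 → 3 → 6 → 10 → 15 → 16 → 18 → 21 → 25 → 30 → 36 → 38 → 41 → 45 → 50 → 56 → 63 → 66 → 70 → 75 → 81 → 88 → 96 → 100 → 105 → 111 → 118 → 126 → 135 → 140 → 146 → 153 → 161 → 170 → 180

Answer: 180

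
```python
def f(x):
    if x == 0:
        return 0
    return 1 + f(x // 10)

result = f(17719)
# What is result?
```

Count of digits of 17719: 5

Answer: 5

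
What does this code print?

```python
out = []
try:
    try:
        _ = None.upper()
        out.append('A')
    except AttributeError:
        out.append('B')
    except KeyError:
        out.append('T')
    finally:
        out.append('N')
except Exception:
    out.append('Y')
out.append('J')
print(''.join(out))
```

Execution trace: 'B' (inner except AttributeError) → 'N' (inner finally) → 'J' (after the try/except). Output: BNJ

Answer: BNJ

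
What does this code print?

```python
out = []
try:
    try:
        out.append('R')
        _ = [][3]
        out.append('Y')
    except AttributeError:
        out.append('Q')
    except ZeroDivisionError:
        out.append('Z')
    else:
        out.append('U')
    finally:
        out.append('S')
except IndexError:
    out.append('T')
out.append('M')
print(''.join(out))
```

Execution trace: 'R' (inner try body) → 'S' (inner finally) → 'T' (outer except IndexError) → 'M' (after the try/except). Output: RSTM

Answer: RSTM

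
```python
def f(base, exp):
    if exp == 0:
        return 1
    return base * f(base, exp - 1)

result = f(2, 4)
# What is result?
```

f(2, 4) = 2 * 2 * 2 * 2 = 16

Answer: 16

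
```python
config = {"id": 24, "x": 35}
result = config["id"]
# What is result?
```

Trace:
`config = {"id": 24, "x": 35}` → config = {'id': 24, 'x': 35}
`result = config["id"]` → result = 24
So result = 24

Answer: 24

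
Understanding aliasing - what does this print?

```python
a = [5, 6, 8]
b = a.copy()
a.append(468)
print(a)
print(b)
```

Key concept: list.copy() creates independent copy.
Step by step:
`a = [5, 6, 8]` → a = [5, 6, 8]
`b = a.copy()` → b = [5, 6, 8]
`a.append(468)` → a = [5, 6, 8, 468]
`print(a)` → prints [5, 6, 8, 468]
`print(b)` → prints [5, 6, 8]

Answer:
[5, 6, 8, 468]
[5, 6, 8]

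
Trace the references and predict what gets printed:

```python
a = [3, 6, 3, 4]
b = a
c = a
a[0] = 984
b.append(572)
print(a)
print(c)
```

Key concept: multiple aliases.
Step by step:
`a = [3, 6, 3, 4]` → a = [3, 6, 3, 4]
`b = a` → b = [3, 6, 3, 4] (same object as a)
`c = a` → c = [3, 6, 3, 4] (same object as a, b)
`a[0] = 984` → a = [984, 6, 3, 4] (same object as b, c); b = [984, 6, 3, 4] (same object as a, c); c = [984, 6, 3, 4] (same object as a, b)
`b.append(572)` → a = [984, 6, 3, 4, 572] (same object as b, c); b = [984, 6, 3, 4, 572] (same object as a, c); c = [984, 6, 3, 4, 572] (same object as a, b)
`print(a)` → prints [984, 6, 3, 4, 572]
`print(c)` → prints [984, 6, 3, 4, 572]

Answer:
[984, 6, 3, 4, 572]
[984, 6, 3, 4, 572]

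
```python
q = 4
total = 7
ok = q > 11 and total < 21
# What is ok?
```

Trace:
`q = 4` → q = 4
`total = 7` → total = 7
`ok = q > 11 and total < 21` → ok = False
So ok = False

Answer: False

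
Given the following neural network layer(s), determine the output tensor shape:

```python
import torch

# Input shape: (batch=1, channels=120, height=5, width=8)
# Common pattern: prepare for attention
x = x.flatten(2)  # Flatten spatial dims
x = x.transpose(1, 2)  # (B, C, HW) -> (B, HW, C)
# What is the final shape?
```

Input: (1, 120, 5, 8) -> after flatten(2): (1, 120, 40) -> Output: (1, 40, 120)

Answer: (1, 40, 120)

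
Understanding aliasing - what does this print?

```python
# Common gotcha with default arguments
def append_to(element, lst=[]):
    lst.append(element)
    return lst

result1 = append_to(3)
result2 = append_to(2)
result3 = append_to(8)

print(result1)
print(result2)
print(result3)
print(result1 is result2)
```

Key concept: mutable default argument gotcha.
Step by step:
`result1 = append_to(3)` → result1 = [3]
`result2 = append_to(2)` → result1 = [3, 2] (same object as result2); result2 = [3, 2] (same object as result1)
`result3 = append_to(8)` → result1 = [3, 2, 8] (same object as result2, result3); result2 = [3, 2, 8] (same object as result1, result3); result3 = [3, 2, 8] (same object as result1, result2)
`print(result1)` → prints [3, 2, 8]
`print(result2)` → prints [3, 2, 8]
`print(result3)` → prints [3, 2, 8]
`print(result1 is result2)` → prints True

Answer:
[3, 2, 8]
[3, 2, 8]
[3, 2, 8]
True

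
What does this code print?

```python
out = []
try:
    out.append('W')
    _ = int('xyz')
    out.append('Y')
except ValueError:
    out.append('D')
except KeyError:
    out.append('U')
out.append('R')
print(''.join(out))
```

Execution trace: 'W' (try body) → 'D' (except ValueError) → 'R' (after the try/except). Output: WDR

Answer: WDR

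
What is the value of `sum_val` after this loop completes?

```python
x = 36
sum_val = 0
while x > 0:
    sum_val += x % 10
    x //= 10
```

Sum digits of 36
`sum_val` takes the values: 0 → 6 → 9

Answer: 9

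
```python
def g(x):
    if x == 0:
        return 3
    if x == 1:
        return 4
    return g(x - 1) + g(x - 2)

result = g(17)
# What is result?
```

Build up from base cases: g(0)=3, g(1)=4, g(2)=7, g(3)=11, g(4)=18, g(5)=29, g(6)=47, ..., g(17)=9349

Answer: 9349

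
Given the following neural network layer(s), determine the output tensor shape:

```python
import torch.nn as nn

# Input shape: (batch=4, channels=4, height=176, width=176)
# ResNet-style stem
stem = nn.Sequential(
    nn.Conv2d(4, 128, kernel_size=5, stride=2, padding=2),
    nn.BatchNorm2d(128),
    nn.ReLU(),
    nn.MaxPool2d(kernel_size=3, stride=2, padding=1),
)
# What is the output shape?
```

Input: (4, 4, 176, 176) -> after Conv2d 5x5 stride=2: (4, 128, 88, 88) -> Output: (4, 128, 44, 44)

Answer: (4, 128, 44, 44)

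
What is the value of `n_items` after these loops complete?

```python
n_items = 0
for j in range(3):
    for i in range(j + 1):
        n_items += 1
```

Triangle: 1 + 2 + ... + 3
`n_items` takes the values: 0 → 1 → 2 → 3 → 4 → 5 → 6

Answer: 6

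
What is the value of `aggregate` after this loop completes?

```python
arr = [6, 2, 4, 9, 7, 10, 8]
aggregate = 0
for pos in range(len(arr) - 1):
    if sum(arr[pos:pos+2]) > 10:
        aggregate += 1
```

Count windows with sum > 10
`aggregate` takes the values: 0 → 1 → 2 → 3 → 4

Answer: 4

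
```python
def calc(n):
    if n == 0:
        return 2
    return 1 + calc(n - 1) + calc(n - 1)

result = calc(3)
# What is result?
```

calc(n) = 1 + 2·calc(n-1), calc(0)=2. Closed form: (2+1)·2^3 - 1 = 23.

Answer: 23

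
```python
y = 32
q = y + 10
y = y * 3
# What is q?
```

Trace:
`y = 32` → y = 32
`q = y + 10` → q = 42
`y = y * 3` → y = 96
So q = 42

Answer: 42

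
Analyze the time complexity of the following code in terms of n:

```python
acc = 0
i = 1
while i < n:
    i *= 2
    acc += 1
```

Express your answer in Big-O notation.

Each loop level contributes: log n. Multiplying the contributions gives O(log n).

Answer: O(log n)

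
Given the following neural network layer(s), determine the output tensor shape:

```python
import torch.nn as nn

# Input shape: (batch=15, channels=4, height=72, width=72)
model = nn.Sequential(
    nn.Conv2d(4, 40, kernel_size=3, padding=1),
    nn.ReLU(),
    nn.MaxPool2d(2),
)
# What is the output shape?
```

Input: (15, 4, 72, 72) -> after Conv2d: (15, 40, 72, 72) -> after ReLU: (15, 40, 72, 72) -> Output: (15, 40, 36, 36)

Answer: (15, 40, 36, 36)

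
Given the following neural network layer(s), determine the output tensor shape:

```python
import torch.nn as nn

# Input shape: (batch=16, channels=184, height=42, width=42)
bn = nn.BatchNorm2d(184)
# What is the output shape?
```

Input: (16, 184, 42, 42) -> Output: (16, 184, 42, 42)

Answer: (16, 184, 42, 42)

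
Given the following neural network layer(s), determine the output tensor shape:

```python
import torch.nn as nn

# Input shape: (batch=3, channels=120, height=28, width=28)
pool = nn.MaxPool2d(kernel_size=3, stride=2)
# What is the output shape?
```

Input: (3, 120, 28, 28) -> Output: (3, 120, 13, 13)

Answer: (3, 120, 13, 13)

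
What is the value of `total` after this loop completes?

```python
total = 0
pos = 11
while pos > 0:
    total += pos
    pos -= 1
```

Sum 11 down to 1
`total` takes the values: 0 → 11 → 21 → 30 → 38 → 45 → 51 → 56 → 60 → 63 → 65 → 66

Answer: 66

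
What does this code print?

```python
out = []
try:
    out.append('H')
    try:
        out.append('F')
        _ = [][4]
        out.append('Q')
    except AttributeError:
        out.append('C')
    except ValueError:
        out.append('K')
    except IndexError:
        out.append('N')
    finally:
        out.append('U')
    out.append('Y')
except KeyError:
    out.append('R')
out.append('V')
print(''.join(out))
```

Execution trace: 'H' (try body) → 'F' (inner try body) → 'N' (inner except IndexError) → 'U' (inner finally) → 'Y' (try body, no exception) → 'V' (after the try/except). Output: HFNUYV

Answer: HFNUYV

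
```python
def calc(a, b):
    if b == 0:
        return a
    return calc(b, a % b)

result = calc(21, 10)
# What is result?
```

calc(21, 10) -> calc(10, 1) -> calc(1, 0) -> 1

Answer: 1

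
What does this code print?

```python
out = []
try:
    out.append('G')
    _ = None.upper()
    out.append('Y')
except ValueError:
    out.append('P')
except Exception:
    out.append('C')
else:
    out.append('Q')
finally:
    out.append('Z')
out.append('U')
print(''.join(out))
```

Execution trace: 'G' (try body) → 'C' (except Exception) → 'Z' (finally) → 'U' (after the try/except). Output: GCZU

Answer: GCZU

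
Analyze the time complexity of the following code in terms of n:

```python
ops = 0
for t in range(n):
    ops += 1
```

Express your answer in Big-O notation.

Each loop level contributes: n. Multiplying the contributions gives O(n).

Answer: O(n)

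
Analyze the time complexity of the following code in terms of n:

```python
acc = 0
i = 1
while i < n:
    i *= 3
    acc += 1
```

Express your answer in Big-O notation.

Each loop level contributes: log n. Multiplying the contributions gives O(log n).

Answer: O(log n)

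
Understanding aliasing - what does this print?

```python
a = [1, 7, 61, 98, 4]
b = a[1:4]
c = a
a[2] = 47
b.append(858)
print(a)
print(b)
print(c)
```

Key concept: slice vs alias.
Step by step:
`a = [1, 7, 61, 98, 4]` → a = [1, 7, 61, 98, 4]
`b = a[1:4]` → b = [7, 61, 98]
`c = a` → c = [1, 7, 61, 98, 4] (same object as a)
`a[2] = 47` → a = [1, 7, 47, 98, 4] (same object as c); c = [1, 7, 47, 98, 4] (same object as a)
`b.append(858)` → b = [7, 61, 98, 858]
`print(a)` → prints [1, 7, 47, 98, 4]
`print(b)` → prints [7, 61, 98, 858]
`print(c)` → prints [1, 7, 47, 98, 4]

Answer:
[1, 7, 47, 98, 4]
[7, 61, 98, 858]
[1, 7, 47, 98, 4]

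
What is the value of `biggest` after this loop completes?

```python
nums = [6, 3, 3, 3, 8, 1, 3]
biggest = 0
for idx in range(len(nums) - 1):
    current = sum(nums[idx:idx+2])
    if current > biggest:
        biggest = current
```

Max sum of 2-element window in [6, 3, 3, 3, 8, 1, 3]
`biggest` takes the values: 0 → 9 → 11

Answer: 11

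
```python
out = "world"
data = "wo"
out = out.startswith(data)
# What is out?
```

Trace:
`out = "world"` → out = 'world'
`data = "wo"` → data = 'wo'
`out = out.startswith(data)` → out = True
So out = True

Answer: True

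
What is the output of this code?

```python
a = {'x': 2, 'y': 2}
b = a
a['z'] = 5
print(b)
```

Key concept: dict aliasing.
Step by step:
`a = {'x': 2, 'y': 2}` → a = {'x': 2, 'y': 2}
`b = a` → b = {'x': 2, 'y': 2} (same object as a)
`a['z'] = 5` → a = {'x': 2, 'y': 2, 'z': 5} (same object as b); b = {'x': 2, 'y': 2, 'z': 5} (same object as a)
`print(b)` → prints {'x': 2, 'y': 2, 'z': 5}

Answer: {'x': 2, 'y': 2, 'z': 5}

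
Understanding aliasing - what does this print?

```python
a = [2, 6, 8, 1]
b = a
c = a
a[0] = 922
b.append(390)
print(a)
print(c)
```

Key concept: multiple aliases.
Step by step:
`a = [2, 6, 8, 1]` → a = [2, 6, 8, 1]
`b = a` → b = [2, 6, 8, 1] (same object as a)
`c = a` → c = [2, 6, 8, 1] (same object as a, b)
`a[0] = 922` → a = [922, 6, 8, 1] (same object as b, c); b = [922, 6, 8, 1] (same object as a, c); c = [922, 6, 8, 1] (same object as a, b)
`b.append(390)` → a = [922, 6, 8, 1, 390] (same object as b, c); b = [922, 6, 8, 1, 390] (same object as a, c); c = [922, 6, 8, 1, 390] (same object as a, b)
`print(a)` → prints [922, 6, 8, 1, 390]
`print(c)` → prints [922, 6, 8, 1, 390]

Answer:
[922, 6, 8, 1, 390]
[922, 6, 8, 1, 390]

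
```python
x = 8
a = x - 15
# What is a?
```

Trace:
`x = 8` → x = 8
`a = x - 15` → a = -7
So a = -7

Answer: -7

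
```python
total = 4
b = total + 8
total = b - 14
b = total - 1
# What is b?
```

Trace:
`total = 4` → total = 4
`b = total + 8` → b = 12
`total = b - 14` → total = -2
`b = total - 1` → b = -3
So b = -3

Answer: -3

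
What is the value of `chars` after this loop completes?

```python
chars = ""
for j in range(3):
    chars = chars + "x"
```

Repeat 'x' 3 times
`chars` takes the values: "" → "x" → "xx" → "xxx"

Answer: "xxx"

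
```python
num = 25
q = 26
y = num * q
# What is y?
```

Trace:
`num = 25` → num = 25
`q = 26` → q = 26
`y = num * q` → y = 650
So y = 650

Answer: 650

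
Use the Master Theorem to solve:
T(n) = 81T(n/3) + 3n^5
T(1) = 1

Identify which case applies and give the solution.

a=81, b=3, f(n)=3n^5. log_3(81) = 4. Since c=5 > 4 and the regularity condition holds (81(n/3)^5 = (81/3^5)n^5 with 81/3^5 < 1), Case 3 applies: T(n) = Θ(f(n)) = O(n^5).

Answer: O(n^5) - Case 3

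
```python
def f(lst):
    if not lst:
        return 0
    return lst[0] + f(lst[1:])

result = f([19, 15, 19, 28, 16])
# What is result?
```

19 + 15 + 19 + 28 + 16 + 0 = 97

Answer: 97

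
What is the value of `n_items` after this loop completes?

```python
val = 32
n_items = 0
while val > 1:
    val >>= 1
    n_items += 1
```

Count right shifts until 1
`n_items` takes the values: 0 → 1 → 2 → 3 → 4 → 5

Answer: 5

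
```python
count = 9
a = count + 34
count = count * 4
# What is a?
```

Trace:
`count = 9` → count = 9
`a = count + 34` → a = 43
`count = count * 4` → count = 36
So a = 43

Answer: 43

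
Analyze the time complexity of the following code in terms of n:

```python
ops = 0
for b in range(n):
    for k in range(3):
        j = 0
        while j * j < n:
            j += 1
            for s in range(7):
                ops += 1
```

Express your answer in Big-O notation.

Each loop level contributes: n × 1 × √n × 1. Multiplying the contributions gives O(n√n).

Answer: O(n√n)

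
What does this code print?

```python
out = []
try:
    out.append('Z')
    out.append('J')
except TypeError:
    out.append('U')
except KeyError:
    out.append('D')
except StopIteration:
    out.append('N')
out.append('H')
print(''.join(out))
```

Execution trace: 'Z' (try body) → 'J' (try body, no exception) → 'H' (after the try/except). Output: ZJH

Answer: ZJH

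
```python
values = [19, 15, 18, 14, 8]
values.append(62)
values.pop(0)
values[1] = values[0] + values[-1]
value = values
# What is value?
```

Trace:
`values = [19, 15, 18, 14, 8]` → values = [19, 15, 18, 14, 8]
`values.append(62)` → values = [19, 15, 18, 14, 8, 62]
`values.pop(0)` → values = [15, 18, 14, 8, 62]
`values[1] = values[0] + values[-1]` → values = [15, 77, 14, 8, 62]
`value = values` → value = [15, 77, 14, 8, 62]
So value = [15, 77, 14, 8, 62]

Answer: [15, 77, 14, 8, 62]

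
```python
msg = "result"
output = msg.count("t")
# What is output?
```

Trace:
`msg = "result"` → msg = 'result'
`output = msg.count("t")` → output = 1
So output = 1

Answer: 1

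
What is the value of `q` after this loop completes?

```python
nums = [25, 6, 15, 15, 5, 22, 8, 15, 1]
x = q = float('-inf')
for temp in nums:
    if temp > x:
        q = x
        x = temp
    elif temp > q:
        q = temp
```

Second largest (with repeats) in [25, 6, 15, 15, 5, 22, 8, 15, 1]
`q` takes the values: -inf → 6 → 15 → 22

Answer: 22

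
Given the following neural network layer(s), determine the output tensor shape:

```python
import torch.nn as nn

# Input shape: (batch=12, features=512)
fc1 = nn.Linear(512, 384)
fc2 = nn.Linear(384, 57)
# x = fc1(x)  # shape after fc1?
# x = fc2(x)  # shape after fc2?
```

Input: (12, 512) -> after fc1: (12, 384) -> Output: (12, 57)

Answer: (12, 57)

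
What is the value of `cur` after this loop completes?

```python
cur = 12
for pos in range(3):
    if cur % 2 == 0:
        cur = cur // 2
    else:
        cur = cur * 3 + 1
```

Collatz-style transformation from 12
`cur` takes the values: 12 → 6 → 3 → 10

Answer: 10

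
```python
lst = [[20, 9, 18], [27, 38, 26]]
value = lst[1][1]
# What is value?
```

Trace:
`lst = [[20, 9, 18], [27, 38, 26]]` → lst = [[20, 9, 18], [27, 38, 26]]
`value = lst[1][1]` → value = 38
So value = 38

Answer: 38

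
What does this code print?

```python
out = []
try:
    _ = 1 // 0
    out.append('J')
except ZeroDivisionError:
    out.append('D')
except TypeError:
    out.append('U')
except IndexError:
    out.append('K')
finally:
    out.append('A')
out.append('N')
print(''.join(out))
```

Execution trace: 'D' (except ZeroDivisionError) → 'A' (finally) → 'N' (after the try/except). Output: DAN

Answer: DAN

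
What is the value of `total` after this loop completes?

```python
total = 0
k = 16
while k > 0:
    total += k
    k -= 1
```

Sum 16 down to 1
`total` takes the values: 0 → 16 → 31 → 45 → 58 → 70 → 81 → 91 → 100 → 108 → 115 → 121 → 126 → 130 → 133 → 135 → 136

Answer: 136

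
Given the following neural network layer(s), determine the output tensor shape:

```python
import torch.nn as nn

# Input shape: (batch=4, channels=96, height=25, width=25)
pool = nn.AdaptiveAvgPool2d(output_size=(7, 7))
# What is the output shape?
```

Input: (4, 96, 25, 25) -> Output: (4, 96, 7, 7)

Answer: (4, 96, 7, 7)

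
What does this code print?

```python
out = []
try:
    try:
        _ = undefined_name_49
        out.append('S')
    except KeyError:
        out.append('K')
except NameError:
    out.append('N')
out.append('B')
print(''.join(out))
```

Execution trace: 'N' (outer except NameError) → 'B' (after the try/except). Output: NB

Answer: NB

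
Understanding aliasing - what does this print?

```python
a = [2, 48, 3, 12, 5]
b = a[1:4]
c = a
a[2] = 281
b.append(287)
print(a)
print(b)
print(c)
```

Key concept: slice vs alias.
Step by step:
`a = [2, 48, 3, 12, 5]` → a = [2, 48, 3, 12, 5]
`b = a[1:4]` → b = [48, 3, 12]
`c = a` → c = [2, 48, 3, 12, 5] (same object as a)
`a[2] = 281` → a = [2, 48, 281, 12, 5] (same object as c); c = [2, 48, 281, 12, 5] (same object as a)
`b.append(287)` → b = [48, 3, 12, 287]
`print(a)` → prints [2, 48, 281, 12, 5]
`print(b)` → prints [48, 3, 12, 287]
`print(c)` → prints [2, 48, 281, 12, 5]

Answer:
[2, 48, 281, 12, 5]
[48, 3, 12, 287]
[2, 48, 281, 12, 5]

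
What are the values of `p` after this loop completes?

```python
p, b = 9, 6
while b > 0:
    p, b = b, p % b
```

GCD of 9 and 6
`p` takes the values: 9 → 6 → 3

Answer: 3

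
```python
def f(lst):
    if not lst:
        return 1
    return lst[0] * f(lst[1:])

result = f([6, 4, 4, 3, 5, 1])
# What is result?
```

Product over [6, 4, 4, 3, 5, 1] = 6 * 4 * 4 * 3 * 5 * 1 = 1440

Answer: 1440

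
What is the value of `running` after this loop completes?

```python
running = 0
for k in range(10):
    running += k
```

Sum of 0 to 9 = 45
`running` takes the values: 0 → 1 → 3 → 6 → 10 → 15 → 21 → 28 → 36 → 45

Answer: 45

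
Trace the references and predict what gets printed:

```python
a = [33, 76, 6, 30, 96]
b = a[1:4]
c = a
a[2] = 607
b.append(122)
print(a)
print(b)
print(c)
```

Key concept: slice vs alias.
Step by step:
`a = [33, 76, 6, 30, 96]` → a = [33, 76, 6, 30, 96]
`b = a[1:4]` → b = [76, 6, 30]
`c = a` → c = [33, 76, 6, 30, 96] (same object as a)
`a[2] = 607` → a = [33, 76, 607, 30, 96] (same object as c); c = [33, 76, 607, 30, 96] (same object as a)
`b.append(122)` → b = [76, 6, 30, 122]
`print(a)` → prints [33, 76, 607, 30, 96]
`print(b)` → prints [76, 6, 30, 122]
`print(c)` → prints [33, 76, 607, 30, 96]

Answer:
[33, 76, 607, 30, 96]
[76, 6, 30, 122]
[33, 76, 607, 30, 96]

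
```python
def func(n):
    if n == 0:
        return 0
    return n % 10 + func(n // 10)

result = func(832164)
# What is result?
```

Sum of digits of 832164: 4 + 6 + 1 + 2 + 3 + 8 = 24

Answer: 24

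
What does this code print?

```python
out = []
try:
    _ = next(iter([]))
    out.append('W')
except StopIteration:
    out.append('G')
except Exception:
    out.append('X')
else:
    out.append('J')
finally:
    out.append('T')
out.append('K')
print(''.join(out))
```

Execution trace: 'G' (except StopIteration) → 'T' (finally) → 'K' (after the try/except). Output: GTK

Answer: GTK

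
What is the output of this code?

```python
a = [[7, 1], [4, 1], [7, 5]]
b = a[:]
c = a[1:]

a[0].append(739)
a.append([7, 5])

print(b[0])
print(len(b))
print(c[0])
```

Key concept: slice with nested mutation.
Step by step:
`a = [[7, 1], [4, 1], [7, 5]]` → a = [[7, 1], [4, 1], [7, 5]]
`b = a[:]` → b = [[7, 1], [4, 1], [7, 5]]
`c = a[1:]` → c = [[4, 1], [7, 5]]
`a[0].append(739)` → a = [[7, 1, 739], [4, 1], [7, 5]]; b = [[7, 1, 739], [4, 1], [7, 5]]
`a.append([7, 5])` → a = [[7, 1, 739], [4, 1], [7, 5], [7, 5]]
`print(b[0])` → prints [7, 1, 739]
`print(len(b))` → prints 3
`print(c[0])` → prints [4, 1]

Answer:
[7, 1, 739]
3
[4, 1]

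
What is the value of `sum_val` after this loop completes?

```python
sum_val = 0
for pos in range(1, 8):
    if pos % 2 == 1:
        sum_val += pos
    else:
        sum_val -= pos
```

Add odd, subtract even
`sum_val` takes the values: 0 → 1 → -1 → 2 → -2 → 3 → -3 → 4

Answer: 4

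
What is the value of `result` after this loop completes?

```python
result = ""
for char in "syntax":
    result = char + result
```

Reverse 'syntax'
`result` takes the values: "" → "s" → "ys" → "nys" → "tnys" → "atnys" → "xatnys"

Answer: "xatnys"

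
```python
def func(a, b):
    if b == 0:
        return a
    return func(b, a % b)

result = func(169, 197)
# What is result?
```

func(169, 197) -> func(197, 169) -> func(169, 28) -> func(28, 1) -> func(1, 0) -> 1

Answer: 1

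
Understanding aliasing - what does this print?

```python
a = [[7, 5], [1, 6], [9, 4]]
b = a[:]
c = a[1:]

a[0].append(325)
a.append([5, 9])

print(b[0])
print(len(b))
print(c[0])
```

Key concept: slice with nested mutation.
Step by step:
`a = [[7, 5], [1, 6], [9, 4]]` → a = [[7, 5], [1, 6], [9, 4]]
`b = a[:]` → b = [[7, 5], [1, 6], [9, 4]]
`c = a[1:]` → c = [[1, 6], [9, 4]]
`a[0].append(325)` → a = [[7, 5, 325], [1, 6], [9, 4]]; b = [[7, 5, 325], [1, 6], [9, 4]]
`a.append([5, 9])` → a = [[7, 5, 325], [1, 6], [9, 4], [5, 9]]
`print(b[0])` → prints [7, 5, 325]
`print(len(b))` → prints 3
`print(c[0])` → prints [1, 6]

Answer:
[7, 5, 325]
3
[1, 6]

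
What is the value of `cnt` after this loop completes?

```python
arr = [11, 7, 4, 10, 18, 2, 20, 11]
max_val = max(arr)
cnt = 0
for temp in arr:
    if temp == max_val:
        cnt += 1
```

Count of max value 20 in [11, 7, 4, 10, 18, 2, 20, 11]
`cnt` takes the values: 0 → 1

Answer: 1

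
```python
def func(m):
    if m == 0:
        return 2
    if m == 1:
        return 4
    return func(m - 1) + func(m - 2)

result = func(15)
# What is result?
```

Build up from base cases: func(0)=2, func(1)=4, func(2)=6, func(3)=10, func(4)=16, func(5)=26, func(6)=42, ..., func(15)=3194

Answer: 3194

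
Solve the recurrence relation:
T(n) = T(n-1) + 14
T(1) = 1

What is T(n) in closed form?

Unrolling: T(n) = T(1) + 14·(n-1) = 1 + 14(n-1) = 14n - 13.

Answer: T(n) = 14n - 13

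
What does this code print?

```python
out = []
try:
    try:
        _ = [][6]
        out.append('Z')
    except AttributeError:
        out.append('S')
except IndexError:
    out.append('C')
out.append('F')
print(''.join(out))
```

Execution trace: 'C' (outer except IndexError) → 'F' (after the try/except). Output: CF

Answer: CF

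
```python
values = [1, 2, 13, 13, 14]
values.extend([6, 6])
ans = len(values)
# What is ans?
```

Trace:
`values = [1, 2, 13, 13, 14]` → values = [1, 2, 13, 13, 14]
`values.extend([6, 6])` → values = [1, 2, 13, 13, 14, 6, 6]
`ans = len(values)` → ans = 7
So ans = 7

Answer: 7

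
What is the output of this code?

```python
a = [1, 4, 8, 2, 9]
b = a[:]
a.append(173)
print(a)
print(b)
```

Key concept: slice [:] creates copy.
Step by step:
`a = [1, 4, 8, 2, 9]` → a = [1, 4, 8, 2, 9]
`b = a[:]` → b = [1, 4, 8, 2, 9]
`a.append(173)` → a = [1, 4, 8, 2, 9, 173]
`print(a)` → prints [1, 4, 8, 2, 9, 173]
`print(b)` → prints [1, 4, 8, 2, 9]

Answer:
[1, 4, 8, 2, 9, 173]
[1, 4, 8, 2, 9]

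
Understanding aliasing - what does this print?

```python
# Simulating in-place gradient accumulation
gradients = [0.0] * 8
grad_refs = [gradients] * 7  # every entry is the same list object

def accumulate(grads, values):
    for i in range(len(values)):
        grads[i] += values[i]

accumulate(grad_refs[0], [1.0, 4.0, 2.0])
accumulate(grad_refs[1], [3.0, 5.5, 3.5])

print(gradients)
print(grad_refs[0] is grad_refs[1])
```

Key concept: gradient accumulation aliasing.
Step by step:
`gradients = [0.0] * 8` → gradients = [0.0, 0.0, 0.0, 0.0, 0.0, 0.0, 0.0, 0.0]
`grad_refs = [gradients] * 7` → grad_refs = [[0.0, 0.0, 0.0, 0.0, 0.0, 0.0, 0.0, 0.0], [0.0, 0.0, 0.0, 0.0, 0.0, 0.0, 0.0, 0.0], [0.0, 0.0, 0.0, 0.0, 0.0, 0.0, 0.0, 0.0], [0.0, 0.0, 0.0, 0.0, 0.0, 0.0, 0.0, 0.0], [0.0, 0.0, 0.0, 0.0, 0.0, 0.0, 0.0, 0.0], [0.0, 0.0, 0.0, 0.0, 0.0, 0.0, 0.0, 0.0], [0.0, 0.0, 0.0, 0.0, 0.0, 0.0, 0.0, 0.0]]
`accumulate(grad_refs[0], [1.0, 4.0, 2.0])` → gradients = [1.0, 4.0, 2.0, 0.0, 0.0, 0.0, 0.0, 0.0]; grad_refs = [[1.0, 4.0, 2.0, 0.0, 0.0, 0.0, 0.0, 0.0], [1.0, 4.0, 2.0, 0.0, 0.0, 0.0, 0.0, 0.0], [1.0, 4.0, 2.0, 0.0, 0.0, 0.0, 0.0, 0.0], [1.0, 4.0, 2.0, 0.0, 0.0, 0.0, 0.0, 0.0], [1.0, 4.0, 2.0, 0.0, 0.0, 0.0, 0.0, 0.0], [1.0, 4.0, 2.0, 0.0, 0.0, 0.0, 0.0, 0.0], [1.0, 4.0, 2.0, 0.0, 0.0, 0.0, 0.0, 0.0]]
`accumulate(grad_refs[1], [3.0, 5.5, 3.5])` → gradients = [4.0, 9.5, 5.5, 0.0, 0.0, 0.0, 0.0, 0.0]; grad_refs = [[4.0, 9.5, 5.5, 0.0, 0.0, 0.0, 0.0, 0.0], [4.0, 9.5, 5.5, 0.0, 0.0, 0.0, 0.0, 0.0], [4.0, 9.5, 5.5, 0.0, 0.0, 0.0, 0.0, 0.0], [4.0, 9.5, 5.5, 0.0, 0.0, 0.0, 0.0, 0.0], [4.0, 9.5, 5.5, 0.0, 0.0, 0.0, 0.0, 0.0], [4.0, 9.5, 5.5, 0.0, 0.0, 0.0, 0.0, 0.0], [4.0, 9.5, 5.5, 0.0, 0.0, 0.0, 0.0, 0.0]]
`print(gradients)` → prints [4.0, 9.5, 5.5, 0.0, 0.0, 0.0, 0.0, 0.0]
`print(grad_refs[0] is grad_refs[1])` → prints True

Answer:
[4.0, 9.5, 5.5, 0.0, 0.0, 0.0, 0.0, 0.0]
True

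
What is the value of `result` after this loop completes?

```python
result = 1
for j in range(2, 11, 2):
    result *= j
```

Product of even numbers 2 to 10
`result` takes the values: 1 → 2 → 8 → 48 → 384 → 3840

Answer: 3840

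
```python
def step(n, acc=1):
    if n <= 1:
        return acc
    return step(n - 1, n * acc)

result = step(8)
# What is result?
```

Accumulator trace (n, acc): (8, 1) -> (7, 8) -> (6, 56) -> (5, 336) -> (4, 1680) -> (3, 6720) -> (2, 20160) -> (1, 40320) -> return 40320

Answer: 40320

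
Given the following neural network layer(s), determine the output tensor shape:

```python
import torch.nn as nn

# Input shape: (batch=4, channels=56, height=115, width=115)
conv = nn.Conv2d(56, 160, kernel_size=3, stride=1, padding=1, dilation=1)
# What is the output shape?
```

Input: (4, 56, 115, 115) -> Output: (4, 160, 115, 115)

Answer: (4, 160, 115, 115)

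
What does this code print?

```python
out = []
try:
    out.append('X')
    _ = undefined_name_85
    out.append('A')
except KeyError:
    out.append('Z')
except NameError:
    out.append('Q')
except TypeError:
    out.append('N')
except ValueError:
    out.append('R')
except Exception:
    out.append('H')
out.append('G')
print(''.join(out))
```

Execution trace: 'X' (try body) → 'Q' (except NameError) → 'G' (after the try/except). Output: XQG

Answer: XQG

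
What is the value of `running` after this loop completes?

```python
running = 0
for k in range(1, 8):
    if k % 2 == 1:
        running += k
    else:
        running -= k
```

Add odd, subtract even
`running` takes the values: 0 → 1 → -1 → 2 → -2 → 3 → -3 → 4

Answer: 4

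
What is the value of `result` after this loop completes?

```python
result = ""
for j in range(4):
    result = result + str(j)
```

Concatenate digits 0 to 3
`result` takes the values: "" → "0" → "01" → "012" → "0123"

Answer: "0123"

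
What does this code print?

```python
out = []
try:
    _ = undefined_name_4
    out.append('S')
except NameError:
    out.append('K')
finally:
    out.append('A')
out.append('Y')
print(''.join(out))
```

Execution trace: 'K' (except NameError) → 'A' (finally) → 'Y' (after the try/except). Output: KAY

Answer: KAY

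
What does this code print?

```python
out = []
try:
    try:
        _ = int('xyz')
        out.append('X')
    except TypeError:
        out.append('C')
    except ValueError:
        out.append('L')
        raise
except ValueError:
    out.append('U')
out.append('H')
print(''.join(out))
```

Execution trace: 'L' (inner except ValueError) → 'U' (outer except ValueError) → 'H' (after the try/except). Output: LUH

Answer: LUH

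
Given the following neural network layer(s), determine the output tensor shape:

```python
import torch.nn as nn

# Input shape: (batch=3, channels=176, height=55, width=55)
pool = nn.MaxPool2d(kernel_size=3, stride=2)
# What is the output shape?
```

Input: (3, 176, 55, 55) -> Output: (3, 176, 27, 27)

Answer: (3, 176, 27, 27)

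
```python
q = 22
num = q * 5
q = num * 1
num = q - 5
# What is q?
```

Trace:
`q = 22` → q = 22
`num = q * 5` → num = 110
`q = num * 1` → q = 110
`num = q - 5` → num = 105
So q = 110

Answer: 110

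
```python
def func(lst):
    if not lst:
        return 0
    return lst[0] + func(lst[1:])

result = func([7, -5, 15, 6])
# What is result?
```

7 + (-5) + 15 + 6 + 0 = 23

Answer: 23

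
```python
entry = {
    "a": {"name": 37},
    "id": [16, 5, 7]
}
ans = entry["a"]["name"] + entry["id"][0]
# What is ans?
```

Trace:
`entry = { ...` → entry = {'a': {'name': 37}, 'id': [16, 5, 7]}
`ans = entry["a"]["name"] + entry["id"][0]` → ans = 53
So ans = 53

Answer: 53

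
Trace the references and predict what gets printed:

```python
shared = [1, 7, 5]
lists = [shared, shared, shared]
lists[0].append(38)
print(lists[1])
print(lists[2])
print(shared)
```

Key concept: list of same reference.
Step by step:
`shared = [1, 7, 5]` → shared = [1, 7, 5]
`lists = [shared, shared, shared]` → lists = [[1, 7, 5], [1, 7, 5], [1, 7, 5]]
`lists[0].append(38)` → shared = [1, 7, 5, 38]; lists = [[1, 7, 5, 38], [1, 7, 5, 38], [1, 7, 5, 38]]
`print(lists[1])` → prints [1, 7, 5, 38]
`print(lists[2])` → prints [1, 7, 5, 38]
`print(shared)` → prints [1, 7, 5, 38]

Answer:
[1, 7, 5, 38]
[1, 7, 5, 38]
[1, 7, 5, 38]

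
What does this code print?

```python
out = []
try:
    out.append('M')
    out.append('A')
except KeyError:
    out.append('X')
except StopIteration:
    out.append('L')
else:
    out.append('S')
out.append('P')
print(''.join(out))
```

Execution trace: 'M' (try body) → 'A' (try body, no exception) → 'S' (else) → 'P' (after the try/except). Output: MASP

Answer: MASP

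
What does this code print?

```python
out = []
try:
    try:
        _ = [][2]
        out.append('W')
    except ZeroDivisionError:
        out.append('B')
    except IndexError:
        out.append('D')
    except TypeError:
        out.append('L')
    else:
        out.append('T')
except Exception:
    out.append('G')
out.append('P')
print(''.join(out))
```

Execution trace: 'D' (inner except IndexError) → 'P' (after the try/except). Output: DP

Answer: DP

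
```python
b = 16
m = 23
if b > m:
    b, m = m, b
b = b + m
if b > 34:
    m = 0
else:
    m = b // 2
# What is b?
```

Trace:
`b = 16` → b = 16
`m = 23` → m = 23
`if b > m: ...` → b > m is False → no variable changes
`b = b + m` → b = 39
`if b > 34: ...` → b > 34 is True → m = 0
So b = 39

Answer: 39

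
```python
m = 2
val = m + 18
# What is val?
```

Trace:
`m = 2` → m = 2
`val = m + 18` → val = 20
So val = 20

Answer: 20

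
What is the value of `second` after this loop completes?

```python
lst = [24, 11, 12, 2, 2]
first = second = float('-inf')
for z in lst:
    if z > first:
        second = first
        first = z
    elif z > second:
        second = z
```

Second largest (with repeats) in [24, 11, 12, 2, 2]
`second` takes the values: -inf → 11 → 12

Answer: 12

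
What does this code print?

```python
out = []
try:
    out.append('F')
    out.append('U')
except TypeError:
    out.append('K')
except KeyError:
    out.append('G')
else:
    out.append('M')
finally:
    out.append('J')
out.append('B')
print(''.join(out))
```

Execution trace: 'F' (try body) → 'U' (try body, no exception) → 'M' (else) → 'J' (finally) → 'B' (after the try/except). Output: FUMJB

Answer: FUMJB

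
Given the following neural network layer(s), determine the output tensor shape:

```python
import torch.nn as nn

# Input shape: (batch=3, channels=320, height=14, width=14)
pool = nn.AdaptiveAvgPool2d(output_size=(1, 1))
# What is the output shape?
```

Input: (3, 320, 14, 14) -> Output: (3, 320, 1, 1)

Answer: (3, 320, 1, 1)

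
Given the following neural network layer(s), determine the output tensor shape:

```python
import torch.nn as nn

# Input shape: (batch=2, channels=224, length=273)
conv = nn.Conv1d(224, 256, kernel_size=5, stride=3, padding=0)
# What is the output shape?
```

Input: (2, 224, 273) -> Output: (2, 256, 90)

Answer: (2, 256, 90)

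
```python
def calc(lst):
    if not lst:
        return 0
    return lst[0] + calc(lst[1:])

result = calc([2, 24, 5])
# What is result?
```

2 + 24 + 5 + 0 = 31

Answer: 31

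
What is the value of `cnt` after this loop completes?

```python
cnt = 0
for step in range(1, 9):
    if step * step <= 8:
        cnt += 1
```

Count numbers where step² ≤ 8
`cnt` takes the values: 0 → 1 → 2

Answer: 2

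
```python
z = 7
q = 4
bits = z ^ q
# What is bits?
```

Trace:
`z = 7` → z = 7
`q = 4` → q = 4
`bits = z ^ q` → bits = 3
So bits = 3

Answer: 3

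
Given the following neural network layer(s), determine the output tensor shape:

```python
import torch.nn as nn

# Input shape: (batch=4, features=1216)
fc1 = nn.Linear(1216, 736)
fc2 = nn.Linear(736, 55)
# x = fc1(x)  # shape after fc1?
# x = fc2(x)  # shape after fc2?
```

Input: (4, 1216) -> after fc1: (4, 736) -> Output: (4, 55)

Answer: (4, 55)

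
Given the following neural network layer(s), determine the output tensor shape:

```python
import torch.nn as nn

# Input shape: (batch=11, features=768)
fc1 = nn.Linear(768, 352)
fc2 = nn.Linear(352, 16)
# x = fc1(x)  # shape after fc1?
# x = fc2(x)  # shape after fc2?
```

Input: (11, 768) -> after fc1: (11, 352) -> Output: (11, 16)

Answer: (11, 16)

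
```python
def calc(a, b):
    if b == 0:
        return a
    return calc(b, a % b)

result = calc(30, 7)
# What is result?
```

calc(30, 7) -> calc(7, 2) -> calc(2, 1) -> calc(1, 0) -> 1

Answer: 1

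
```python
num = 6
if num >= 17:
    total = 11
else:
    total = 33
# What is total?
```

Trace:
`num = 6` → num = 6
`if num >= 17: ...` → num >= 17 is False, take else branch → total = 33
So total = 33

Answer: 33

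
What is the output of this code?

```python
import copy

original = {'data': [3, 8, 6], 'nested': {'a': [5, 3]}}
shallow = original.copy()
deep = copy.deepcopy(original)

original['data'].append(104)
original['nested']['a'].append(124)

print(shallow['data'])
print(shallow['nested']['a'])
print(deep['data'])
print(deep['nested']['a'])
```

Key concept: comparing shallow vs deep copy.
Step by step:
`original = {'data': [3, 8, 6], 'nested': {'a': [5, 3]}}` → original = {'data': [3, 8, 6], 'nested': {'a': [5, 3]}}
`shallow = original.copy()` → shallow = {'data': [3, 8, 6], 'nested': {'a': [5, 3]}}
`deep = copy.deepcopy(original)` → deep = {'data': [3, 8, 6], 'nested': {'a': [5, 3]}}
`original['data'].append(104)` → original = {'data': [3, 8, 6, 104], 'nested': {'a': [5, 3]}}; shallow = {'data': [3, 8, 6, 104], 'nested': {'a': [5, 3]}}
`original['nested']['a'].append(124)` → original = {'data': [3, 8, 6, 104], 'nested': {'a': [5, 3, 124]}}; shallow = {'data': [3, 8, 6, 104], 'nested': {'a': [5, 3, 124]}}
`print(shallow['data'])` → prints [3, 8, 6, 104]
`print(shallow['nested']['a'])` → prints [5, 3, 124]
`print(deep['data'])` → prints [3, 8, 6]
`print(deep['nested']['a'])` → prints [5, 3]

Answer:
[3, 8, 6, 104]
[5, 3, 124]
[3, 8, 6]
[5, 3]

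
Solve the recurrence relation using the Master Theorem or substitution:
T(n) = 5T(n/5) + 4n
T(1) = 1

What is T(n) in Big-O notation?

By Master Theorem: a=5, b=5, f(n)=4n. Since log_5(5) = 1 and f(n) = Θ(n^1), Case 2 applies. T(n) = O(n log n).

Answer: O(n log n)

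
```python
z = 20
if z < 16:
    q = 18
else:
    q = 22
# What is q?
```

Trace:
`z = 20` → z = 20
`if z < 16: ...` → z < 16 is False, take else branch → q = 22
So q = 22

Answer: 22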